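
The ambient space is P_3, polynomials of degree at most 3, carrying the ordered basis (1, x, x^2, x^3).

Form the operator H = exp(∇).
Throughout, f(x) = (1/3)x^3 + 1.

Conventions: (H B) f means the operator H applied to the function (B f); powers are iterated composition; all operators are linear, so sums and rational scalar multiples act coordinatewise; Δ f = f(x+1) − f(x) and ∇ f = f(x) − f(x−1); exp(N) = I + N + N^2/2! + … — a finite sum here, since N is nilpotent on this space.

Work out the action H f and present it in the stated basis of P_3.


order-1 term: x^2 - x + 1/3
order-2 term: x - 1
order-3 term: 1/3
the series for exp(∇) f terminates at order 3
exp(∇) f = (1/3)x^3 + x^2 + 2/3

g(x) = (1/3)x^3 + x^2 + 2/3


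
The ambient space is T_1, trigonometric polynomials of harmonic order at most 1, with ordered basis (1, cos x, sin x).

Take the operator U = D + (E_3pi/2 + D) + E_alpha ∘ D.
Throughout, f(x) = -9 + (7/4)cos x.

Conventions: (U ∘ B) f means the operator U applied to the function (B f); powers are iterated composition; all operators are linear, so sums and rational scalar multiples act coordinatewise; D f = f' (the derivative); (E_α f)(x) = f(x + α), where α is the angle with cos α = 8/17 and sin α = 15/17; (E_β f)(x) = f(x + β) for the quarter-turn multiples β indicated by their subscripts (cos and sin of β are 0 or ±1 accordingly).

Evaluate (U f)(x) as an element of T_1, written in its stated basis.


D f = -(7/4)sin x
E_3pi/2 f = -9 + (7/4)sin x
D f = -(7/4)sin x
(E_3pi/2 + D) f = -9
D f = -(7/4)sin x
E_alpha D f = -(105/68)cos x - (14/17)sin x
(D + (E_3pi/2 + D) + E_alpha ∘ D) f = -9 - (105/68)cos x - (175/68)sin x

g(x) = -9 - (105/68)cos x - (175/68)sin x


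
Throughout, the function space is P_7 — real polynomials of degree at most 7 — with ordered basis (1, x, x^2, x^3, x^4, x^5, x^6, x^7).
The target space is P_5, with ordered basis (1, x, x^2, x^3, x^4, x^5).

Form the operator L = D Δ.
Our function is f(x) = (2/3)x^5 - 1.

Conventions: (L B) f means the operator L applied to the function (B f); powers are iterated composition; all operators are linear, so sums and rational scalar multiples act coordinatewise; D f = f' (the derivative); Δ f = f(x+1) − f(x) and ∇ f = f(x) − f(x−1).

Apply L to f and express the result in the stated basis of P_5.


Δ f = (10/3)x^4 + (20/3)x^3 + (20/3)x^2 + (10/3)x + 2/3
D Δ f = (40/3)x^3 + 20x^2 + (40/3)x + 10/3

g(x) = (40/3)x^3 + 20x^2 + (40/3)x + 10/3


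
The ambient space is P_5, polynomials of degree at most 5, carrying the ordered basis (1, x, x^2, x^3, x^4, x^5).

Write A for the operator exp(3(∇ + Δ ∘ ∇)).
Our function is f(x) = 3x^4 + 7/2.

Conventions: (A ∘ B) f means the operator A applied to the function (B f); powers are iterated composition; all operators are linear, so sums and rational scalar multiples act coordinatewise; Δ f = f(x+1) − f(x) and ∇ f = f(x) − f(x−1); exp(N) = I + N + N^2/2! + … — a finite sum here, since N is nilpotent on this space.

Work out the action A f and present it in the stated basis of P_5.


the image equals g(x) = 3x^4 + 36x^3 + 216x^2 + 684x + 1861/2

order-1 term: 36x^3 + 54x^2 + 36x + 9
order-2 term: 162x^2 + 324x + 189
order-3 term: 324x + 486
order-4 term: 243
the series for exp(3(∇ + Δ ∘ ∇)) f terminates at order 4
exp(3(∇ + Δ ∘ ∇)) f = 3x^4 + 36x^3 + 216x^2 + 684x + 1861/2


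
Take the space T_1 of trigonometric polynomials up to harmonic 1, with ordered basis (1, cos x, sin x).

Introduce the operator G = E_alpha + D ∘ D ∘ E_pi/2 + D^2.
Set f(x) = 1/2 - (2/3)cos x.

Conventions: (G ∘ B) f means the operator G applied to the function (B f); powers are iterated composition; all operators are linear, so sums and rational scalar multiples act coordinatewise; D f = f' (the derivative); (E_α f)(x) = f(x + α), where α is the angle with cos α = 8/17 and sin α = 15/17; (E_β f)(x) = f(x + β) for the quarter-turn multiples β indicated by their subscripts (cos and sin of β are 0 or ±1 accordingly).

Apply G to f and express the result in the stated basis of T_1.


g(x) = 1/2 + (6/17)cos x - (4/51)sin x

E_alpha f = 1/2 - (16/51)cos x + (10/17)sin x
E_pi/2 f = 1/2 + (2/3)sin x
D E_pi/2 f = (2/3)cos x
D D E_pi/2 f = -(2/3)sin x
D f = (2/3)sin x
D D f = (2/3)cos x
(E_alpha + D ∘ D ∘ E_pi/2 + D^2) f = 1/2 + (6/17)cos x - (4/51)sin x


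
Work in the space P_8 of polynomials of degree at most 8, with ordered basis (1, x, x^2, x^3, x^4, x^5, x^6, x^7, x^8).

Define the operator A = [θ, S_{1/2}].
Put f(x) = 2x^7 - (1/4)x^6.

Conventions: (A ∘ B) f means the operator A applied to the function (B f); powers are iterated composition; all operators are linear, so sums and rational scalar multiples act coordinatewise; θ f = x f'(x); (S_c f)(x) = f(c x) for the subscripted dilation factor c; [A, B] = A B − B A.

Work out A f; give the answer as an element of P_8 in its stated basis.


the image equals g(x) = 0

S_{1/2} f = (1/64)x^7 - (1/256)x^6
θ S_{1/2} f = (7/64)x^7 - (3/128)x^6
θ f = 14x^7 - (3/2)x^6
S_{1/2} θ f = (7/64)x^7 - (3/128)x^6
[θ, S_{1/2}] f = 0


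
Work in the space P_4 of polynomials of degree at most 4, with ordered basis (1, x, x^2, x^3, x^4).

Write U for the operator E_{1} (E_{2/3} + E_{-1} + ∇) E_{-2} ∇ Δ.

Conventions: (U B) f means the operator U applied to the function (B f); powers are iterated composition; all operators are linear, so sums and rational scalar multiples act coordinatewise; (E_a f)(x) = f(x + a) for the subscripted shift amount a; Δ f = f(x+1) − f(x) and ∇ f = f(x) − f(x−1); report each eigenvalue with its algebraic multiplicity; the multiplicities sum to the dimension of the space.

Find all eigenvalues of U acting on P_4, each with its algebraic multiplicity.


image of 1: 0
image of x: 0
image of x^2: 4
image of x^3: 12x - 8
image of x^4: 24x^2 - 32x + 52/3
the matrix is upper triangular; its diagonal is (0, 0, 0, 0, 0)
for a triangular matrix the eigenvalues are the diagonal entries, with algebraic multiplicity their repetition count

λ = 0 (multiplicity 5)


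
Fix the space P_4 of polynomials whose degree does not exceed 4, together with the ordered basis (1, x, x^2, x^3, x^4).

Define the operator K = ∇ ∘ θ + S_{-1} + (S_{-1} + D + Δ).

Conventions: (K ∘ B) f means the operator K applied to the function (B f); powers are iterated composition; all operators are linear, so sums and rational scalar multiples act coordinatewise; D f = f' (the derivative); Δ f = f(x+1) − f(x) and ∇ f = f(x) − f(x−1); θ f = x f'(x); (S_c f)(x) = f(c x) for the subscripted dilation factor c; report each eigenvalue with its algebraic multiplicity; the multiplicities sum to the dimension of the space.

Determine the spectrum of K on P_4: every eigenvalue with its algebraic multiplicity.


λ = -2 (multiplicity 2), λ = 2 (multiplicity 3)

image of 1: 2
image of x: -2x + 3
image of x^2: 2x^2 + 8x - 1
image of x^3: -2x^3 + 15x^2 - 6x + 4
image of x^4: 2x^4 + 24x^3 - 18x^2 + 20x - 3
the matrix is upper triangular; its diagonal is (2, -2, 2, -2, 2)
for a triangular matrix the eigenvalues are the diagonal entries, with algebraic multiplicity their repetition count


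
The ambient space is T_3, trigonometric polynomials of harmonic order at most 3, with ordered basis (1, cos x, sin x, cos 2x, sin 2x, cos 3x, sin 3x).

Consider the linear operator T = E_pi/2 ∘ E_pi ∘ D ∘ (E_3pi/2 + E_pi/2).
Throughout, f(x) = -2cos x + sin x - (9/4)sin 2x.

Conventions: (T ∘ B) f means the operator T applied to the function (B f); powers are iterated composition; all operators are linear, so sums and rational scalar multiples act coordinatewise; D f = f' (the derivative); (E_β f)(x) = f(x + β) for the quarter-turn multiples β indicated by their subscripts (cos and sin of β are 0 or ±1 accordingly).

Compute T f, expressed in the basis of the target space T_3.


E_3pi/2 f = -cos x - 2sin x + (9/4)sin 2x
E_pi/2 f = cos x + 2sin x + (9/4)sin 2x
(E_3pi/2 + E_pi/2) f = (9/2)sin 2x
D (E_3pi/2 + E_pi/2) f = 9cos 2x
E_pi D (E_3pi/2 + E_pi/2) f = 9cos 2x
E_pi/2 (E_pi ∘ D) (E_3pi/2 + E_pi/2) f = -9cos 2x

the result is g(x) = -9cos 2x


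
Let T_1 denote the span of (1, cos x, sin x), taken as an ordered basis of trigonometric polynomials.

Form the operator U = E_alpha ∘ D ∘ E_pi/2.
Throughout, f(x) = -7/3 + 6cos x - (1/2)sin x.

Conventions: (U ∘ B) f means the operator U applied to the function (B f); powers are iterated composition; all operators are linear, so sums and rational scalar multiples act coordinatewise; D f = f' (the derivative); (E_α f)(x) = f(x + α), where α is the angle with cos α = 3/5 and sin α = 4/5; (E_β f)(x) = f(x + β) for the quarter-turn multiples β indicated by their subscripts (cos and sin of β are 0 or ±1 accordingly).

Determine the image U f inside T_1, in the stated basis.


E_pi/2 f = -7/3 - (1/2)cos x - 6sin x
D E_pi/2 f = -6cos x + (1/2)sin x
E_alpha D E_pi/2 f = -(16/5)cos x + (51/10)sin x

the result is g(x) = -(16/5)cos x + (51/10)sin x


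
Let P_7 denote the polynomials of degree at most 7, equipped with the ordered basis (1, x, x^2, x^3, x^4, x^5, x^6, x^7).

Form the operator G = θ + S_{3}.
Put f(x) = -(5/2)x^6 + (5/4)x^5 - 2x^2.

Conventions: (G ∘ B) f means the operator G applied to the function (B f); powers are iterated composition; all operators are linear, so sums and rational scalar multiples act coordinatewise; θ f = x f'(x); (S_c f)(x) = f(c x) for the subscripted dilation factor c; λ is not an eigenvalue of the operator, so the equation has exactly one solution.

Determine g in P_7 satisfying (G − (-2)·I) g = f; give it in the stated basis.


the image equals g(x) = -(5/1474)x^6 + (1/200)x^5 - (2/13)x^2

write g with unknown coordinates in the stated basis and equate coefficients in (G − (-2)·I) g = f
solving from the highest basis element down gives g = -(5/1474)x^6 + (1/200)x^5 - (2/13)x^2
check: G g = -(3675/1474)x^6 + (31/25)x^5 - (22/13)x^2
so G g − (-2)·g = -(5/2)x^6 + (5/4)x^5 - 2x^2 = f ✓


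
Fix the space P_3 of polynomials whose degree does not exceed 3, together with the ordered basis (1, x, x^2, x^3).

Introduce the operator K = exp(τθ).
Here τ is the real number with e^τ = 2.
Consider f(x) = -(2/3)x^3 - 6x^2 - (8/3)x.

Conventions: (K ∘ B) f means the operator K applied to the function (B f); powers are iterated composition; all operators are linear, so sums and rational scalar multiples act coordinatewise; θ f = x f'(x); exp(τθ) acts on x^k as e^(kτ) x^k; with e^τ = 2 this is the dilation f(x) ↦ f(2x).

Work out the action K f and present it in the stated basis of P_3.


g(x) = -(16/3)x^3 - 24x^2 - (16/3)x

exp(τθ) x^k = e^(kτ) x^k; with e^τ = 2 this sends x^k to 2^k x^k
x ↦ 2 x
x^2 ↦ 4 x^2
x^3 ↦ 8 x^3
applying this coordinatewise to f: exp(τθ) f = -(16/3)x^3 - 24x^2 - (16/3)x


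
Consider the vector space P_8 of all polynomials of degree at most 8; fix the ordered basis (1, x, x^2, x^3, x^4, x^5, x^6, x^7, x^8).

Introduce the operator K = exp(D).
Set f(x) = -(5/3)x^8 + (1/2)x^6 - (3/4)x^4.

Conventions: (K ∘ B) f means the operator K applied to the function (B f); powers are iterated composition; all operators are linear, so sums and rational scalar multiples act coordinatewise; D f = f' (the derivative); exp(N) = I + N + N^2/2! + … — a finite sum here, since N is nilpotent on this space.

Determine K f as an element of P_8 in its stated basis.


g(x) = -(5/3)x^8 - (40/3)x^7 - (277/6)x^6 - (271/3)x^5 - (1319/12)x^4 - (259/3)x^3 - (131/3)x^2 - (40/3)x - 23/12

order-1 term: -(40/3)x^7 + 3x^5 - 3x^3
order-2 term: -(140/3)x^6 + (15/2)x^4 - (9/2)x^2
order-3 term: -(280/3)x^5 + 10x^3 - 3x
order-4 term: -(350/3)x^4 + (15/2)x^2 - 3/4
order-5 term: -(280/3)x^3 + 3x
order-6 term: -(140/3)x^2 + 1/2
order-7 term: -(40/3)x
order-8 term: -5/3
the series for exp(D) f terminates at order 8
exp(D) f = -(5/3)x^8 - (40/3)x^7 - (277/6)x^6 - (271/3)x^5 - (1319/12)x^4 - (259/3)x^3 - (131/3)x^2 - (40/3)x - 23/12


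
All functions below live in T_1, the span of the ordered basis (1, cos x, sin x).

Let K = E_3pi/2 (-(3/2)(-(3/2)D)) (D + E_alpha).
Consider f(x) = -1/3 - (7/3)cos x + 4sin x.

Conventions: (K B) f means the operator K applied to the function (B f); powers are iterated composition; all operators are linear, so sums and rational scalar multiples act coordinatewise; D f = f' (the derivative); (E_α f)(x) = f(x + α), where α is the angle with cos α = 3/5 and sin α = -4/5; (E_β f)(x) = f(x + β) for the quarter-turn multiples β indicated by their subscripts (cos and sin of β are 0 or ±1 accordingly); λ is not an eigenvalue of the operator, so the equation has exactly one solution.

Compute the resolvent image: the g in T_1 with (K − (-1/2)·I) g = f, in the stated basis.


the result is g(x) = -2/3 - (734/435)cos x + (254/145)sin x

write g with unknown coordinates in the stated basis and equate coefficients in (K − (-1/2)·I) g = f
solving from the highest basis element down gives g = -2/3 - (734/435)cos x + (254/145)sin x
check: K g = -(216/145)cos x + (453/145)sin x
so K g − (-1/2)·g = -1/3 - (7/3)cos x + 4sin x = f ✓


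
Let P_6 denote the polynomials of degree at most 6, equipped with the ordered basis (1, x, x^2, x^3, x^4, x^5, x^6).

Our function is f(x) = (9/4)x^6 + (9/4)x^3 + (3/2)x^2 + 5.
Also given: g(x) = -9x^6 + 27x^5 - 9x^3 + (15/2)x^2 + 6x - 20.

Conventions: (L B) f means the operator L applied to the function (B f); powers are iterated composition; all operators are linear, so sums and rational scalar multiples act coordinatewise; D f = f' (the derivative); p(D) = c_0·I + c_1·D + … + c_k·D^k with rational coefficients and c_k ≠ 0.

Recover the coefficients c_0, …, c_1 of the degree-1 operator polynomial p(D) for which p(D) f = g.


D^0 f = (9/4)x^6 + (9/4)x^3 + (3/2)x^2 + 5
D^1 f = (27/2)x^5 + (27/4)x^2 + 3x
matching coefficients of g against c_0 f + c_1 Df + … from the top degree down determines the c_i
solution: c_0 = -4, c_1 = 2

p(D) = -4·I + 2·D, i.e. c_0 = -4, c_1 = 2


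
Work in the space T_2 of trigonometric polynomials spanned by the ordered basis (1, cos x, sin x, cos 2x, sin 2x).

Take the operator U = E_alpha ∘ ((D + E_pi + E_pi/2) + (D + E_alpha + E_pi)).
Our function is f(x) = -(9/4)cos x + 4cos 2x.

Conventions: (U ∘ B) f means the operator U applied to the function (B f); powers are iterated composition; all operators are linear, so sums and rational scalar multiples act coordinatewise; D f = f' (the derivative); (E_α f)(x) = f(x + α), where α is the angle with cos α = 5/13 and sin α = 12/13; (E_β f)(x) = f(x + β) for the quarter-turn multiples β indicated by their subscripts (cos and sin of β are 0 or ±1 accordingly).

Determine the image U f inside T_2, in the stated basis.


g(x) = (6453/676)cos x + (27/676)sin x - (405880/28561)cos 2x + (354896/28561)sin 2x

D f = (9/4)sin x - 8sin 2x
E_pi f = (9/4)cos x + 4cos 2x
E_pi/2 f = (9/4)sin x - 4cos 2x
(D + E_pi + E_pi/2) f = (9/4)cos x + (9/2)sin x - 8sin 2x
D f = (9/4)sin x - 8sin 2x
E_alpha f = -(45/52)cos x + (27/13)sin x - (476/169)cos 2x - (480/169)sin 2x
E_pi f = (9/4)cos x + 4cos 2x
(D + E_alpha + E_pi) f = (18/13)cos x + (225/52)sin x + (200/169)cos 2x - (1832/169)sin 2x
((D + E_pi + E_pi/2) + (D + E_alpha + E_pi)) f = (189/52)cos x + (459/52)sin x + (200/169)cos 2x - (3184/169)sin 2x
E_alpha ((D + E_pi + E_pi/2) + (D + E_alpha + E_pi)) f = (6453/676)cos x + (27/676)sin x - (405880/28561)cos 2x + (354896/28561)sin 2x


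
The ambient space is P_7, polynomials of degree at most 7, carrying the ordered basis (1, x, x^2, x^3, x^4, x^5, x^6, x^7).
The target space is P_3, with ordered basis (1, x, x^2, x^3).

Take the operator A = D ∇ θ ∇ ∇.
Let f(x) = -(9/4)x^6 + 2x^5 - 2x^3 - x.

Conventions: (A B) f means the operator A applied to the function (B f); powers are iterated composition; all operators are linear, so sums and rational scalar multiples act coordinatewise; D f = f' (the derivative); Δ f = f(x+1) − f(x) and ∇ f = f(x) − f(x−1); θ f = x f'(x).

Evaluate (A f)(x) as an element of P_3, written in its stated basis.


∇ f = -(27/2)x^5 + (175/4)x^4 - 65x^3 + (191/4)x^2 - (35/2)x + 5/4
∇ ∇ f = -(135/2)x^4 + 310x^3 - (1185/2)x^2 + 533x - 375/2
θ (∇ ∇) f = -270x^4 + 930x^3 - 1185x^2 + 533x
∇ θ (∇ ∇) f = -1080x^3 + 4410x^2 - 6240x + 2918
D (∇ θ) (∇ ∇) f = -3240x^2 + 8820x - 6240

the image equals g(x) = -3240x^2 + 8820x - 6240


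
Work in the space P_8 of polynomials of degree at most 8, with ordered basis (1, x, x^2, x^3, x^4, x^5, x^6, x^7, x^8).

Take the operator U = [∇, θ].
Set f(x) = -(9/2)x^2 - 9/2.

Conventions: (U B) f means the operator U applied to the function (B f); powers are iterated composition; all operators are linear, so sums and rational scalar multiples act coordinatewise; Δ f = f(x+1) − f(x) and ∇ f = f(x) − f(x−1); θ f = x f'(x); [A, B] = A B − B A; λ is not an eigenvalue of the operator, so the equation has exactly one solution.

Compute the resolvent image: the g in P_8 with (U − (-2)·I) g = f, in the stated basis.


g(x) = -(9/4)x^2 + (9/4)x - 45/8

write g with unknown coordinates in the stated basis and equate coefficients in (U − (-2)·I) g = f
solving from the highest basis element down gives g = -(9/4)x^2 + (9/4)x - 45/8
check: U g = -(9/2)x + 27/4
so U g − (-2)·g = -(9/2)x^2 - 9/2 = f ✓


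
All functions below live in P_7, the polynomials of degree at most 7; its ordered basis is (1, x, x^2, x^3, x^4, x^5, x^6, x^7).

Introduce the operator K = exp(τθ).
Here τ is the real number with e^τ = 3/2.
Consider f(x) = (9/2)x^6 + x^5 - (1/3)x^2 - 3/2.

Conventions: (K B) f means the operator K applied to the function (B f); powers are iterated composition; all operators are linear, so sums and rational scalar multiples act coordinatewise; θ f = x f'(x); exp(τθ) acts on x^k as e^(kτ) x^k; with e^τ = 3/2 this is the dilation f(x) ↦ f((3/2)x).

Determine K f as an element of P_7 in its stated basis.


exp(τθ) x^k = e^(kτ) x^k; with e^τ = 3/2 this sends x^k to (3/2)^k x^k
x^2 ↦ 9/4 x^2
x^5 ↦ 243/32 x^5
x^6 ↦ 729/64 x^6
applying this coordinatewise to f: exp(τθ) f = (6561/128)x^6 + (243/32)x^5 - (3/4)x^2 - 3/2

the image equals g(x) = (6561/128)x^6 + (243/32)x^5 - (3/4)x^2 - 3/2


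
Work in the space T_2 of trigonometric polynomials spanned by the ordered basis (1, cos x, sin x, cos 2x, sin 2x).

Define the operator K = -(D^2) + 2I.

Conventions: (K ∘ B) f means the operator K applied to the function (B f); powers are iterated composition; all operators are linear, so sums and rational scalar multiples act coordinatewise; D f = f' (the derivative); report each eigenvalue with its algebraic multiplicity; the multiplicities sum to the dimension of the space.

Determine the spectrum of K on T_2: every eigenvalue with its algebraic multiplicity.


image of 1: 2
image of cos x: 3cos x
image of sin x: 3sin x
image of cos 2x: 6cos 2x
image of sin 2x: 6sin 2x
the matrix is diagonal; its diagonal is (2, 3, 3, 6, 6)
for a triangular matrix the eigenvalues are the diagonal entries, with algebraic multiplicity their repetition count

λ = 2 (multiplicity 1), λ = 3 (multiplicity 2), λ = 6 (multiplicity 2)


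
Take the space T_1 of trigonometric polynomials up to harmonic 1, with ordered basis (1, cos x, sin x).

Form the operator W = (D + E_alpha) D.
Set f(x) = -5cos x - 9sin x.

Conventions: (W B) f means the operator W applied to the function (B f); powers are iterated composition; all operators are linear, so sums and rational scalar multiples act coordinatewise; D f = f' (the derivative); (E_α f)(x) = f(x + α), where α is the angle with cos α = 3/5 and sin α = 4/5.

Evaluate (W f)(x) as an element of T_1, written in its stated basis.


D f = -9cos x + 5sin x
D D f = 5cos x + 9sin x
E_alpha D f = -(7/5)cos x + (51/5)sin x
(D + E_alpha) D f = (18/5)cos x + (96/5)sin x

g(x) = (18/5)cos x + (96/5)sin x


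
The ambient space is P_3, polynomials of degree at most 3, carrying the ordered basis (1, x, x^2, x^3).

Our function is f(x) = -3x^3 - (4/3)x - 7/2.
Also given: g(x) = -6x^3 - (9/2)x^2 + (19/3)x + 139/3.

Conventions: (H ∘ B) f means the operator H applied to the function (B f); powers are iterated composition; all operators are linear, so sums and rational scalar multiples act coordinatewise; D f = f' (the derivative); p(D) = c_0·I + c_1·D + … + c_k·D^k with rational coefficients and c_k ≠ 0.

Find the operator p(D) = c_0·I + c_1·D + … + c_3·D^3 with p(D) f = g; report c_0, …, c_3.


c_0 = 2, c_1 = 1/2, c_2 = -1/2, c_3 = -3

D^0 f = -3x^3 - (4/3)x - 7/2
D^1 f = -9x^2 - 4/3
D^2 f = -18x
D^3 f = -18
matching coefficients of g against c_0 f + c_1 Df + … from the top degree down determines the c_i
solution: c_0 = 2, c_1 = 1/2, c_2 = -1/2, c_3 = -3


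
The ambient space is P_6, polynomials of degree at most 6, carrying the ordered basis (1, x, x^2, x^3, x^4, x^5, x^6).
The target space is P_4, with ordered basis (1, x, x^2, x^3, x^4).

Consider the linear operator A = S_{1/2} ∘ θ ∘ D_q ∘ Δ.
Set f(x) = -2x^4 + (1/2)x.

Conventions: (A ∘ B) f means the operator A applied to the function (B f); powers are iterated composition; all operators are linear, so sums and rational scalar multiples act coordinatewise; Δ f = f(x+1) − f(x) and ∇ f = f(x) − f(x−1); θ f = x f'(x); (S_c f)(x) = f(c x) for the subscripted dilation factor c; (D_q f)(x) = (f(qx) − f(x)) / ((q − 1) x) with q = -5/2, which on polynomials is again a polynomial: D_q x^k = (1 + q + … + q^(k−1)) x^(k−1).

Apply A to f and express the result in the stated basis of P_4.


the image equals g(x) = -19x^2 + 9x

Δ f = -8x^3 - 12x^2 - 8x - 3/2
D_q Δ f = -38x^2 + 18x - 8
θ D_q Δ f = -76x^2 + 18x
S_{1/2} θ D_q Δ f = -19x^2 + 9x


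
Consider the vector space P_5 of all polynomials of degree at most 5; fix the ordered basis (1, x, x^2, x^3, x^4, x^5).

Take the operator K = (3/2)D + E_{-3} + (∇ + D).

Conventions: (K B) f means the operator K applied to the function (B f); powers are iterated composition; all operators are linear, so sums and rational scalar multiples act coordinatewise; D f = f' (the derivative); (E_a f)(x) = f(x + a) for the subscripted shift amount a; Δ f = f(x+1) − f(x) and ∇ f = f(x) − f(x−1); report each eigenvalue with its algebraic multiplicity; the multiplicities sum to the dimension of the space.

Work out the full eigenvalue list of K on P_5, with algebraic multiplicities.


image of 1: 1
image of x: x + 1/2
image of x^2: x^2 + x + 8
image of x^3: x^3 + (3/2)x^2 + 24x - 26
image of x^4: x^4 + 2x^3 + 48x^2 - 104x + 80
image of x^5: x^5 + (5/2)x^4 + 80x^3 - 260x^2 + 400x - 242
the matrix is upper triangular; its diagonal is (1, 1, 1, 1, 1, 1)
for a triangular matrix the eigenvalues are the diagonal entries, with algebraic multiplicity their repetition count

λ = 1 (multiplicity 6)


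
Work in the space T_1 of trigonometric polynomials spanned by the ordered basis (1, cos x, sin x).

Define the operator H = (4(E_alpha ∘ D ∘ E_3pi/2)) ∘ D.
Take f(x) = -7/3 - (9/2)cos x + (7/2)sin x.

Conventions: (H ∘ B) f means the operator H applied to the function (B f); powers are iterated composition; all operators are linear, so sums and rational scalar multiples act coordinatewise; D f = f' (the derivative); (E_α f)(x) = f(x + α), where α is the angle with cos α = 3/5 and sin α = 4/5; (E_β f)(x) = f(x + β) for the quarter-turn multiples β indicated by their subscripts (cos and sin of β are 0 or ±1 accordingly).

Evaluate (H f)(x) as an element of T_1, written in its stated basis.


D f = (7/2)cos x + (9/2)sin x
E_3pi/2 D f = -(9/2)cos x + (7/2)sin x
D E_3pi/2 D f = (7/2)cos x + (9/2)sin x
E_alpha D E_3pi/2 D f = (57/10)cos x - (1/10)sin x
(4(E_alpha ∘ D ∘ E_3pi/2)) D f = (114/5)cos x - (2/5)sin x

the result is g(x) = (114/5)cos x - (2/5)sin x


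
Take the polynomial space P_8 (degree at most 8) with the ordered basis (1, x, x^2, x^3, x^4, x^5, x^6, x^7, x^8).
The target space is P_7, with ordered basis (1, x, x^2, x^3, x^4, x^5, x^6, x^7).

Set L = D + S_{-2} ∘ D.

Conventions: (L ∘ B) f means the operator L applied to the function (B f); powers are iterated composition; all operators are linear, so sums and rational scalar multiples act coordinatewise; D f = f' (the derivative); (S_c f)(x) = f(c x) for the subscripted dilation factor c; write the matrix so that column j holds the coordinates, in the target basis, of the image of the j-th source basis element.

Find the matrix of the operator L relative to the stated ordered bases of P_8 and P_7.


the matrix is [[0, 2, 0, 0, 0, 0, 0, 0, 0]; [0, 0, -2, 0, 0, 0, 0, 0, 0]; [0, 0, 0, 15, 0, 0, 0, 0, 0]; [0, 0, 0, 0, -28, 0, 0, 0, 0]; [0, 0, 0, 0, 0, 85, 0, 0, 0]; [0, 0, 0, 0, 0, 0, -186, 0, 0]; [0, 0, 0, 0, 0, 0, 0, 455, 0]; [0, 0, 0, 0, 0, 0, 0, 0, -1016]] (rows listed top to bottom)

image of 1: 0
image of x: 2
image of x^2: -2x
image of x^3: 15x^2
image of x^4: -28x^3
image of x^5: 85x^4
image of x^6: -186x^5
image of x^7: 455x^6
image of x^8: -1016x^7
each image's coordinates form column j of the matrix


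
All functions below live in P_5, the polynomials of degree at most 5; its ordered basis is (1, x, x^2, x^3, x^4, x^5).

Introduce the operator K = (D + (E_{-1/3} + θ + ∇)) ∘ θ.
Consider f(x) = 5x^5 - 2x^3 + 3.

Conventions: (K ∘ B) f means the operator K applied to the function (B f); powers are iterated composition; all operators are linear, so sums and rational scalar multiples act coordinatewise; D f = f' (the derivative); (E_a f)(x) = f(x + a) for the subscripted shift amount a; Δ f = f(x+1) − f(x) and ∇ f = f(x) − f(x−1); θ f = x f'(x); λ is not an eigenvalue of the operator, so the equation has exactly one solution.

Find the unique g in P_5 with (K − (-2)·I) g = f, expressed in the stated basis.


the image equals g(x) = (5/32)x^5 - (625/2112)x^4 + (5083/5544)x^3 - (114715/33264)x^2 + (966563/99792)x - 49625/4158

write g with unknown coordinates in the stated basis and equate coefficients in (K − (-2)·I) g = f
solving from the highest basis element down gives g = (5/32)x^5 - (625/2112)x^4 + (5083/5544)x^3 - (114715/33264)x^2 + (966563/99792)x - 49625/4158
check: K g = (75/16)x^5 + (625/1056)x^4 - (10627/2772)x^3 + (114715/16632)x^2 - (966563/49896)x + 55862/2079
so K g − (-2)·g = 5x^5 - 2x^3 + 3 = f ✓


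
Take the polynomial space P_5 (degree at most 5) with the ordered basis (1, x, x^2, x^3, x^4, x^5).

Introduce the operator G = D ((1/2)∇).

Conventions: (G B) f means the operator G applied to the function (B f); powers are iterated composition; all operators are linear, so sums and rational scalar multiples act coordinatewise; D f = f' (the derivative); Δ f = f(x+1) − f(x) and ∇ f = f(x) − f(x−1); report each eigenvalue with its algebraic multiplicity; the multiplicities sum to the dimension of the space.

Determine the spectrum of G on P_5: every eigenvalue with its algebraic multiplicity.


image of 1: 0
image of x: 0
image of x^2: 1
image of x^3: 3x - 3/2
image of x^4: 6x^2 - 6x + 2
image of x^5: 10x^3 - 15x^2 + 10x - 5/2
the matrix is upper triangular; its diagonal is (0, 0, 0, 0, 0, 0)
for a triangular matrix the eigenvalues are the diagonal entries, with algebraic multiplicity their repetition count

λ = 0 (multiplicity 6)


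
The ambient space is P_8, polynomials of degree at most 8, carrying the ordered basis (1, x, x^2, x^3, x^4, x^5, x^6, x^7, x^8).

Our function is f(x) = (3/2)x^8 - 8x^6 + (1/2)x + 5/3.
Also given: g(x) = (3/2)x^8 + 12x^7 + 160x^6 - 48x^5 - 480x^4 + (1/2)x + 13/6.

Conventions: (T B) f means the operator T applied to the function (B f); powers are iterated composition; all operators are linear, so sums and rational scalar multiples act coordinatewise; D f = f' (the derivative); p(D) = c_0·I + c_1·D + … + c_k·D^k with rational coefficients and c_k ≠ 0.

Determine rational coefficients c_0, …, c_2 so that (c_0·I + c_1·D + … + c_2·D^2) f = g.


D^0 f = (3/2)x^8 - 8x^6 + (1/2)x + 5/3
D^1 f = 12x^7 - 48x^5 + 1/2
D^2 f = 84x^6 - 240x^4
matching coefficients of g against c_0 f + c_1 Df + … from the top degree down determines the c_i
solution: c_0 = 1, c_1 = 1, c_2 = 2

p(D) = I + D + 2·D^2, i.e. c_0 = 1, c_1 = 1, c_2 = 2


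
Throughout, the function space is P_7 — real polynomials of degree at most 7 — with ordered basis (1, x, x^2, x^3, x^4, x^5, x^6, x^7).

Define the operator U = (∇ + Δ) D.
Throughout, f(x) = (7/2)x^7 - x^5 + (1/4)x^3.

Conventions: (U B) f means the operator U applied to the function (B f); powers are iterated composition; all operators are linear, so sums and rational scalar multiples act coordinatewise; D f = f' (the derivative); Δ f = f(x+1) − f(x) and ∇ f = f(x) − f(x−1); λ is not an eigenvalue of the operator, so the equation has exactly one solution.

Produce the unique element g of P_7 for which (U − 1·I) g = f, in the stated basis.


g(x) = -(7/2)x^7 - 293x^5 - (50801/4)x^3 - 164417x

write g with unknown coordinates in the stated basis and equate coefficients in (U − 1·I) g = f
solving from the highest basis element down gives g = -(7/2)x^7 - 293x^5 - (50801/4)x^3 - 164417x
check: U g = -294x^5 - 12700x^3 - 164417x
so U g − 1·g = (7/2)x^7 - x^5 + (1/4)x^3 = f ✓


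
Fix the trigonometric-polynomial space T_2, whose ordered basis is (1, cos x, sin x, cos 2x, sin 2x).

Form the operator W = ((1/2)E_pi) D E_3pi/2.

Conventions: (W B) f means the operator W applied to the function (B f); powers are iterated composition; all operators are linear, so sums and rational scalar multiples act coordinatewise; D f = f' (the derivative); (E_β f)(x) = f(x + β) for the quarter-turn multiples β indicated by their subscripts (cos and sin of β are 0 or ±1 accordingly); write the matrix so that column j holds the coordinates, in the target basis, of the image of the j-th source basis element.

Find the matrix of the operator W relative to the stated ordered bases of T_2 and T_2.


the matrix is [[0, 0, 0, 0, 0]; [0, -1/2, 0, 0, 0]; [0, 0, -1/2, 0, 0]; [0, 0, 0, 0, -1]; [0, 0, 0, 1, 0]] (rows listed top to bottom)

image of 1: 0
image of cos x: -(1/2)cos x
image of sin x: -(1/2)sin x
image of cos 2x: sin 2x
image of sin 2x: -cos 2x
each image's coordinates form column j of the matrix


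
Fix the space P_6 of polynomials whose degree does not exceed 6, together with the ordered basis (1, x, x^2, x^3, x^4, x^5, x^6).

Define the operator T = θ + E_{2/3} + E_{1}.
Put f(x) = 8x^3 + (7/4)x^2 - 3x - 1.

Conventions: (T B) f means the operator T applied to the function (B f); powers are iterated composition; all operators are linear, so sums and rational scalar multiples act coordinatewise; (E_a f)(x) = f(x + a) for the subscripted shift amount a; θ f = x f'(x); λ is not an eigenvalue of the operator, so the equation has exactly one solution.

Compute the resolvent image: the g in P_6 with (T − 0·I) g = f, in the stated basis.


write g with unknown coordinates in the stated basis and equate coefficients in (T − 0·I) g = f
solving from the highest basis element down gives g = (8/5)x^3 - (25/16)x^2 - (63/40)x + 781/864
check: T g = 8x^3 + (7/4)x^2 - 3x - 1
so T g − 0·g = 8x^3 + (7/4)x^2 - 3x - 1 = f ✓

g(x) = (8/5)x^3 - (25/16)x^2 - (63/40)x + 781/864


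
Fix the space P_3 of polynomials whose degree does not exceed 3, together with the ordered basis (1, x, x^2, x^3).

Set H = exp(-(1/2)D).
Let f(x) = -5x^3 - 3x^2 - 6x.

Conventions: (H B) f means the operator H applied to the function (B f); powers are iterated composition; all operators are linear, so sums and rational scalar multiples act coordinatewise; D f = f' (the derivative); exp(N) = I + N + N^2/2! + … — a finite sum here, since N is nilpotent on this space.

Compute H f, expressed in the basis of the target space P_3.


the image equals g(x) = -5x^3 + (9/2)x^2 - (27/4)x + 23/8

order-1 term: (15/2)x^2 + 3x + 3
order-2 term: -(15/4)x - 3/4
order-3 term: 5/8
the series for exp(-(1/2)D) f terminates at order 3
exp(-(1/2)D) f = -5x^3 + (9/2)x^2 - (27/4)x + 23/8


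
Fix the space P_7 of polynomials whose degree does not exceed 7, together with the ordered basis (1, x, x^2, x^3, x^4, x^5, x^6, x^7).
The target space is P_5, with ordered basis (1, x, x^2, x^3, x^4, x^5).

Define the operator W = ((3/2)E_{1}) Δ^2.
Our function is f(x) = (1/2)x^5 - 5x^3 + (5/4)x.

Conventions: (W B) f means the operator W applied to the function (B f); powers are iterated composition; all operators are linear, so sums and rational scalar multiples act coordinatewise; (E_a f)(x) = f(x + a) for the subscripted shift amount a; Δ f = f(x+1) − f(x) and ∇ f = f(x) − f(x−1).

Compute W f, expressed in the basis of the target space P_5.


Δ f = (5/2)x^4 + 5x^3 - 10x^2 - (25/2)x - 13/4
Δ Δ f = 10x^3 + 30x^2 + 5x - 15
E_{1} Δ^2 f = 10x^3 + 60x^2 + 95x + 30
((3/2)E_{1}) Δ^2 f = 15x^3 + 90x^2 + (285/2)x + 45

g(x) = 15x^3 + 90x^2 + (285/2)x + 45


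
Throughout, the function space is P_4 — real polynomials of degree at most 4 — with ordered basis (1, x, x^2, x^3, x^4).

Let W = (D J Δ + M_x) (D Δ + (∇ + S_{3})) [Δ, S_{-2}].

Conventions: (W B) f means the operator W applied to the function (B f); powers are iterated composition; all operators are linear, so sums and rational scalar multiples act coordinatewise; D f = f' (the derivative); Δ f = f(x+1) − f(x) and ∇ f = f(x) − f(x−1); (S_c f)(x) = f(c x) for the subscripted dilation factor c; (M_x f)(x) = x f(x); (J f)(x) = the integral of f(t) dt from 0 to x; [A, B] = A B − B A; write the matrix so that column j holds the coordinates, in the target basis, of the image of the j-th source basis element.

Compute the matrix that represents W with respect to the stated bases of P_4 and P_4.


image of 1: 0
image of x: -3x
image of x^2: 36x^2 + 15x + 36
image of x^3: -324x^3 - 126x^2 - 711x - 450
image of x^4: 2592x^4 + 936x^3 + 8424x^2 + 10191x + 4176
each image's coordinates form column j of the matrix

the matrix is [[0, 0, 36, -450, 4176]; [0, -3, 15, -711, 10191]; [0, 0, 36, -126, 8424]; [0, 0, 0, -324, 936]; [0, 0, 0, 0, 2592]] (rows listed top to bottom)


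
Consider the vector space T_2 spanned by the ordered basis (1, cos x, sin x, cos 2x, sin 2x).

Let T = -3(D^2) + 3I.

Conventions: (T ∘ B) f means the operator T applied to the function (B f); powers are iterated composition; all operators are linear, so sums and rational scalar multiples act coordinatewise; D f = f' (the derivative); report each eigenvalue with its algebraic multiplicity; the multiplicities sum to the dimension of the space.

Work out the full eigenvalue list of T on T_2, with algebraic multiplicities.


image of 1: 3
image of cos x: 6cos x
image of sin x: 6sin x
image of cos 2x: 15cos 2x
image of sin 2x: 15sin 2x
the matrix is diagonal; its diagonal is (3, 6, 6, 15, 15)
for a triangular matrix the eigenvalues are the diagonal entries, with algebraic multiplicity their repetition count

λ = 3 (multiplicity 1), λ = 6 (multiplicity 2), λ = 15 (multiplicity 2)


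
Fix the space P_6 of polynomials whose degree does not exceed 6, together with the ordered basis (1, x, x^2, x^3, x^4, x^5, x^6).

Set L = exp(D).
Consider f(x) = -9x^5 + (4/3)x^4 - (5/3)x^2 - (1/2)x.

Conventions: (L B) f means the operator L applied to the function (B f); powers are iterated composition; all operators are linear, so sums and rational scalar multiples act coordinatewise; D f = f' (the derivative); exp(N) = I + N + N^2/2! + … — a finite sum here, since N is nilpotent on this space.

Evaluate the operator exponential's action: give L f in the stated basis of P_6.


order-1 term: -45x^4 + (16/3)x^3 - (10/3)x - 1/2
order-2 term: -90x^3 + 8x^2 - 5/3
order-3 term: -90x^2 + (16/3)x
order-4 term: -45x + 4/3
order-5 term: -9
the series for exp(D) f terminates at order 5
exp(D) f = -9x^5 - (131/3)x^4 - (254/3)x^3 - (251/3)x^2 - (87/2)x - 59/6

g(x) = -9x^5 - (131/3)x^4 - (254/3)x^3 - (251/3)x^2 - (87/2)x - 59/6


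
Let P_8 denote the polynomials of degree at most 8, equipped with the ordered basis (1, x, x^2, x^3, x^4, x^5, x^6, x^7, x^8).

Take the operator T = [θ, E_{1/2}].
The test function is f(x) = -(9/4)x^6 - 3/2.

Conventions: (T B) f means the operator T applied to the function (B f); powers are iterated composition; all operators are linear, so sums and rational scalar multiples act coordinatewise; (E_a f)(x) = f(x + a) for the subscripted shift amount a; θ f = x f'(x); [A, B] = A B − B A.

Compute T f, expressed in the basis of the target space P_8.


g(x) = (27/4)x^5 + (135/8)x^4 + (135/8)x^3 + (135/16)x^2 + (135/64)x + 27/128

E_{1/2} f = -(9/4)x^6 - (27/4)x^5 - (135/16)x^4 - (45/8)x^3 - (135/64)x^2 - (27/64)x - 393/256
θ E_{1/2} f = -(27/2)x^6 - (135/4)x^5 - (135/4)x^4 - (135/8)x^3 - (135/32)x^2 - (27/64)x
θ f = -(27/2)x^6
E_{1/2} θ f = -(27/2)x^6 - (81/2)x^5 - (405/8)x^4 - (135/4)x^3 - (405/32)x^2 - (81/32)x - 27/128
[θ, E_{1/2}] f = (27/4)x^5 + (135/8)x^4 + (135/8)x^3 + (135/16)x^2 + (135/64)x + 27/128


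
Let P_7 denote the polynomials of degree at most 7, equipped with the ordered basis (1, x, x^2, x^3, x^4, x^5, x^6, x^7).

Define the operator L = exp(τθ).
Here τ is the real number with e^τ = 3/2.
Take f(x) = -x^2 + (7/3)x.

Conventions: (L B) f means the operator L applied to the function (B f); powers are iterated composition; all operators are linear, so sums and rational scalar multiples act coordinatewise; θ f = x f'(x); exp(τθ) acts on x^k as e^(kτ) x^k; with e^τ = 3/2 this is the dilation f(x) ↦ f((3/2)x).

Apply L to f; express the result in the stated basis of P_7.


exp(τθ) x^k = e^(kτ) x^k; with e^τ = 3/2 this sends x^k to (3/2)^k x^k
x ↦ 3/2 x
x^2 ↦ 9/4 x^2
applying this coordinatewise to f: exp(τθ) f = -(9/4)x^2 + (7/2)x

g(x) = -(9/4)x^2 + (7/2)x


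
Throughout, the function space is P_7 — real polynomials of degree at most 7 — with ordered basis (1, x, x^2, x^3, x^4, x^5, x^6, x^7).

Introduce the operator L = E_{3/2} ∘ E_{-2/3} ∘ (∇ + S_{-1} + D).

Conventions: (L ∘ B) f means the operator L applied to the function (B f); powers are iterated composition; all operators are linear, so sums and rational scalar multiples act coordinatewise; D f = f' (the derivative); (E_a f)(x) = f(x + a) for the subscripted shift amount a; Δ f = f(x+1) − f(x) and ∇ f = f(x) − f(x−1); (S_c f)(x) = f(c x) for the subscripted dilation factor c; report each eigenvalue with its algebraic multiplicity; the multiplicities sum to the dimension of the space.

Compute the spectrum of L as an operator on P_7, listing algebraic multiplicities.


image of 1: 1
image of x: -x + 7/6
image of x^2: x^2 + (17/3)x + 109/36
image of x^3: -x^3 + (7/2)x^2 + (59/12)x + 451/216
image of x^4: x^4 + (34/3)x^3 + (109/6)x^2 + (701/54)x + 4249/1296
image of x^5: -x^5 + (35/6)x^4 + (295/18)x^3 + (2255/108)x^2 + (14995/1296)x + 18751/7776
image of x^6: x^6 + 17x^5 + (545/12)x^4 + (3505/54)x^3 + (21245/432)x^2 + (25001/1296)x + 143749/46656
image of x^7: -x^7 + (49/6)x^6 + (413/12)x^5 + (15785/216)x^4 + (104965/1296)x^3 + (131257/2592)x^2 + (787493/46656)x + 656251/279936
the matrix is upper triangular; its diagonal is (1, -1, 1, -1, 1, -1, 1, -1)
for a triangular matrix the eigenvalues are the diagonal entries, with algebraic multiplicity their repetition count

λ = -1 (multiplicity 4), λ = 1 (multiplicity 4)


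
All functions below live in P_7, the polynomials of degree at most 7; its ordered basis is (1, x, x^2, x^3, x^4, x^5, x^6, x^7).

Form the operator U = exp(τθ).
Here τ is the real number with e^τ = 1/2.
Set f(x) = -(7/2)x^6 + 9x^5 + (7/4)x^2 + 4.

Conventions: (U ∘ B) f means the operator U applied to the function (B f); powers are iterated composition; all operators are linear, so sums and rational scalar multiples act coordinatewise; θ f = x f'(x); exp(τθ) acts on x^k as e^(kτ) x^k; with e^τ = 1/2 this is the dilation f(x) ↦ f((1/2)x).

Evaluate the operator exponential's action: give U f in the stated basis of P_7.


exp(τθ) x^k = e^(kτ) x^k; with e^τ = 1/2 this sends x^k to (1/2)^k x^k
x^2 ↦ 1/4 x^2
x^5 ↦ 1/32 x^5
x^6 ↦ 1/64 x^6
applying this coordinatewise to f: exp(τθ) f = -(7/128)x^6 + (9/32)x^5 + (7/16)x^2 + 4

g(x) = -(7/128)x^6 + (9/32)x^5 + (7/16)x^2 + 4
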